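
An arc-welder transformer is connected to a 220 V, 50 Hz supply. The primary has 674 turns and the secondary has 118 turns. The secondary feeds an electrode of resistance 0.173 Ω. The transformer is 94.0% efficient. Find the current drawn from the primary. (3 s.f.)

I_p ≈ 41.5 A

V_s = 220 × 118/674 = 38.516 V.
I_s = V_s/R = 38.516/0.173 = 222.64 A.
P_out = V_s I_s = 38.516 × 222.64 = 8575.2 W.
P_in = P_out/η = 8575.2/0.940 = 9122.5 W.
I_p = P_in/V_p = 9122.5/220 = 41.5 A.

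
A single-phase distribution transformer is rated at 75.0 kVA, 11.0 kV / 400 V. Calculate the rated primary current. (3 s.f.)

I_p ≈ 6.82 A

I_p = S/V_p = 75000/11000 = 6.82 A.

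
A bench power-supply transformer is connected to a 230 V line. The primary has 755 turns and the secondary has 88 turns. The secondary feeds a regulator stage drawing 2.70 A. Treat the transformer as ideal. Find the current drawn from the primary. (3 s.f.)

For an ideal transformer I_p N_p = I_s N_s, so I_p = 2.70 × 88/755 = 0.315 A.

I_p ≈ 0.315 A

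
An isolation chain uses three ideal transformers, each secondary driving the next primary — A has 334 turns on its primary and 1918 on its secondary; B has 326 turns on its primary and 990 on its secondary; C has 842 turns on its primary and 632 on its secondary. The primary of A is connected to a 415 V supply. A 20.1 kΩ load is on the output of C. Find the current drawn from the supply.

I_supply ≈ 3.54 A

After A: V = 415.00 × 1918/334 = 2383.1 V.
After B: V = 2383.1 × 990/326 = 7237.2 V.
After C: V = 7237.2 × 632/842 = 5432.2 V.
I_load = 5432.2/20100 = 0.27026 A, so P_out = 5432.2 × 0.27026 = 1468.1 W.
All ideal ⇒ P_in = P_out, so I_supply = 1468.1/415 = 3.54 A.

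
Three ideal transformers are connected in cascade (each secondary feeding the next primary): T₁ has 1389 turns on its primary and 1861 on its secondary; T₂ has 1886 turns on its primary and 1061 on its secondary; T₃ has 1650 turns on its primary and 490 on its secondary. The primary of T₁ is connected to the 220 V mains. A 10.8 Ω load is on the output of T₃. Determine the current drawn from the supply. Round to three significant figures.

After T₁: V = 220.00 × 1861/1389 = 294.76 V.
After T₂: V = 294.76 × 1061/1886 = 165.82 V.
After T₃: V = 165.82 × 490/1650 = 49.244 V.
I_load = 49.244/10.8 = 4.5596 A, so P_out = 49.244 × 4.5596 = 224.53 W.
All ideal ⇒ P_in = P_out, so I_supply = 224.53/220 = 1.02 A.

I_supply ≈ 1.02 A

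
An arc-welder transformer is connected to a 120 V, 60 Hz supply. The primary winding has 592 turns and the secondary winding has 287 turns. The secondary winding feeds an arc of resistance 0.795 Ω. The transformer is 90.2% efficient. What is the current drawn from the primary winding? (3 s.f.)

V_s = 120 × 287/592 = 58.176 V.
I_s = V_s/R = 58.176/0.795 = 73.177 A.
P_out = V_s I_s = 58.176 × 73.177 = 4257.1 W.
P_in = P_out/η = 4257.1/0.902 = 4719.6 W.
I_p = P_in/V_p = 4719.6/120 = 39.3 A.

I_p ≈ 39.3 A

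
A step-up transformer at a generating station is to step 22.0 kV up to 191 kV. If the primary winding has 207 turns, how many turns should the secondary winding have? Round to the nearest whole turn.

N_s/N_p = V_s/V_p, so N_s = 207 × 191000/22000 = 1797.1 ≈ 1797 turns.

N_s = 1797 turns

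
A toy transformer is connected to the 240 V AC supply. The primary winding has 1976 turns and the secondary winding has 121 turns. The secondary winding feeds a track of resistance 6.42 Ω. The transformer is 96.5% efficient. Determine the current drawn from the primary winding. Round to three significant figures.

I_p ≈ 0.145 A

V_s = 240 × 121/1976 = 14.696 V.
I_s = V_s/R = 14.696/6.42 = 2.2892 A.
P_out = V_s I_s = 14.696 × 2.2892 = 33.642 W.
P_in = P_out/η = 33.642/0.965 = 34.862 W.
I_p = P_in/V_p = 34.862/240 = 0.145 A.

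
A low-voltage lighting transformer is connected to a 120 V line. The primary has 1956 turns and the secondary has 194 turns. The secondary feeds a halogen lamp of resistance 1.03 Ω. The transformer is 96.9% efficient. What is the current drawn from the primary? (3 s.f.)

V_s = 120 × 194/1956 = 11.902 V.
I_s = V_s/R = 11.902/1.03 = 11.555 A.
P_out = V_s I_s = 11.902 × 11.555 = 137.53 W.
P_in = P_out/η = 137.53/0.969 = 141.93 W.
I_p = P_in/V_p = 141.93/120 = 1.18 A.

I_p ≈ 1.18 A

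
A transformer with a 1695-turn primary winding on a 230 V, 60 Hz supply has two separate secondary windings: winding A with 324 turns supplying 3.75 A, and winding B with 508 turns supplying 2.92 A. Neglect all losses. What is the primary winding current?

V_A = 230 × 324/1695 = 43.965 V; V_B = 230 × 508/1695 = 68.932 V.
P_out = V_A I_A + V_B I_B = 43.965×3.75 + 68.932×2.92 = 164.87 + 201.28 = 366.15 W.
Ideal ⇒ P_in = P_out, so I_p = P_out/V_p = 366.15/230 = 1.59 A.

I_p ≈ 1.59 A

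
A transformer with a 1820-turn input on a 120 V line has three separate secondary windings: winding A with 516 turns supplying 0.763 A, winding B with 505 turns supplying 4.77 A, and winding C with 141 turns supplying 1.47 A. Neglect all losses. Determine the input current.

I_in ≈ 1.65 A

V_A = 120 × 516/1820 = 34.022 V; V_B = 120 × 505/1820 = 33.297 V; V_C = 120 × 141/1820 = 9.2967 V.
P_out = V_A I_A + V_B I_B + V_C I_C = 34.022×0.763 + 33.297×4.77 + 9.2967×1.47 = 25.959 + 158.83 + 13.666 = 198.45 W.
Ideal ⇒ P_in = P_out, so I_in = P_out/V_in = 198.45/120 = 1.65 A.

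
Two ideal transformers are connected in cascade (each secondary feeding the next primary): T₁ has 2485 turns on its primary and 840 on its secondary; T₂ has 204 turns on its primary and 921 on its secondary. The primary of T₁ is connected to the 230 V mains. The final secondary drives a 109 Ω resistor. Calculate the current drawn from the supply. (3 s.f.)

I_supply ≈ 4.91 A

After T₁: V = 230.00 × 840/2485 = 77.746 V.
After T₂: V = 77.746 × 921/204 = 351.00 V.
I_load = 351.00/109 = 3.2202 A, so P_out = 351.00 × 3.2202 = 1130.3 W.
All ideal ⇒ P_in = P_out, so I_supply = 1130.3/230 = 4.91 A.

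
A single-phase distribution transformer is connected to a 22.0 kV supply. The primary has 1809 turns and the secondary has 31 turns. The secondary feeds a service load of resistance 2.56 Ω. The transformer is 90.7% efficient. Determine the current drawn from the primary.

V_s = 22000 × 31/1809 = 377.00 V.
I_s = V_s/R = 377.00/2.56 = 147.27 A.
P_out = V_s I_s = 377.00 × 147.27 = 55520 W.
P_in = P_out/η = 55520/0.907 = 61213 W.
I_p = P_in/V_p = 61213/22000 = 2.78 A.

I_p ≈ 2.78 A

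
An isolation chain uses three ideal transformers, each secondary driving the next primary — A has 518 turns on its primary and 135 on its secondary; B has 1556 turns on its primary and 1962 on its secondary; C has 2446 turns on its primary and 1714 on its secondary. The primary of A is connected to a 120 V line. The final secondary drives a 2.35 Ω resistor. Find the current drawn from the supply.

I_supply ≈ 2.71 A

Secondary of A: V = 120.00 × 135/518 = 31.274 V.
Secondary of B: V = 31.274 × 1962/1556 = 39.434 V.
Secondary of C: V = 39.434 × 1714/2446 = 27.633 V.
I_load = 27.633/2.35 = 11.759 A, so P_out = 27.633 × 11.759 = 324.93 W.
All ideal ⇒ P_in = P_out, so I_supply = 324.93/120 = 2.71 A.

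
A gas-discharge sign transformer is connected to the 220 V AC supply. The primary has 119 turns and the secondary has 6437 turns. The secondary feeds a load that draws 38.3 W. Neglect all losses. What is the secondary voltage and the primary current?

V_s = V_p × N_s/N_p = 220 × 6437/119 = 11900 V.
I_s = P/V_s = 38.3/11900 = 0.0032184 A.
I_p = I_s × N_s/N_p = 0.0032184 × 6437/119 = 0.174 A.

V_s ≈ 11900 V, I_p ≈ 0.174 A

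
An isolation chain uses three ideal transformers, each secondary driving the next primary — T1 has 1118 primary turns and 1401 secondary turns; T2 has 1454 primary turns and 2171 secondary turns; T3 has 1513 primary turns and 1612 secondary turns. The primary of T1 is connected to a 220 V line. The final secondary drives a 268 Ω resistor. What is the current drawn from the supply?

I_supply ≈ 3.26 A

After T1: V = 220.00 × 1401/1118 = 275.69 V.
After T2: V = 275.69 × 2171/1454 = 411.64 V.
After T3: V = 411.64 × 1612/1513 = 438.57 V.
I_load = 438.57/268 = 1.6365 A, so P_out = 438.57 × 1.6365 = 717.71 W.
All ideal ⇒ P_in = P_out, so I_supply = 717.71/220 = 3.26 A.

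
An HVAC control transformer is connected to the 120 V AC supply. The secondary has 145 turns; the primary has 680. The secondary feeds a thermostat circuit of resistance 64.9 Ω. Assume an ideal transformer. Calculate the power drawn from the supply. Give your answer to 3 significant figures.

P ≈ 10.1 W

V_s = V_p × N_s/N_p = 120 × 145/680 = 25.588 V.
I_s = V_s/R = 25.588/64.9 = 0.39427 A.
I_p = I_s × N_s/N_p = 0.39427 × 145/680 = 0.084073 A.
P = V_p I_p = 120 × 0.084073 = 10.1 W.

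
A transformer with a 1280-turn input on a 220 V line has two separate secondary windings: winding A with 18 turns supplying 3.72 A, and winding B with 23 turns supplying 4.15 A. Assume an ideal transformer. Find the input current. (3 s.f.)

V_A = 220 × 18/1280 = 3.0938 V; V_B = 220 × 23/1280 = 3.9531 V.
P_out = V_A I_A + V_B I_B = 3.0938×3.72 + 3.9531×4.15 = 11.509 + 16.405 = 27.914 W.
Ideal ⇒ P_in = P_out, so I_in = P_out/V_in = 27.914/220 = 0.127 A.

I_in ≈ 0.127 A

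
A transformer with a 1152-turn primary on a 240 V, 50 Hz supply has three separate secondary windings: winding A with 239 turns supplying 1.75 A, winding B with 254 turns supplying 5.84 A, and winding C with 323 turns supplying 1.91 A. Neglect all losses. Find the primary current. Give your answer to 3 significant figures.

I_p ≈ 2.19 A

V_A = 240 × 239/1152 = 49.792 V; V_B = 240 × 254/1152 = 52.917 V; V_C = 240 × 323/1152 = 67.292 V.
P_out = V_A I_A + V_B I_B + V_C I_C = 49.792×1.75 + 52.917×5.84 + 67.292×1.91 = 87.135 + 309.03 + 128.53 = 524.70 W.
Ideal ⇒ P_in = P_out, so I_p = P_out/V_p = 524.70/240 = 2.19 A.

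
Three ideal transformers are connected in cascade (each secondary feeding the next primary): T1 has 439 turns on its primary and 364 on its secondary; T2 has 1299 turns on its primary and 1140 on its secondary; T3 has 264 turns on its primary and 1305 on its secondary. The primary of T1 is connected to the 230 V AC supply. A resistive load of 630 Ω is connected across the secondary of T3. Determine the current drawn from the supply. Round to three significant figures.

After T1: V = 230.00 × 364/439 = 190.71 V.
After T2: V = 190.71 × 1140/1299 = 167.36 V.
After T3: V = 167.36 × 1305/264 = 827.31 V.
I_load = 827.31/630 = 1.3132 A, so P_out = 827.31 × 1.3132 = 1086.4 W.
All ideal ⇒ P_in = P_out, so I_supply = 1086.4/230 = 4.72 A.

I_supply ≈ 4.72 A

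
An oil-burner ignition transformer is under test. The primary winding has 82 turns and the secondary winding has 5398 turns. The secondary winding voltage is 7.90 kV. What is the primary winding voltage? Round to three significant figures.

V_p/V_s = N_p/N_s, so V_p = 7900 × 82/5398 = 120 V.

V_p ≈ 120 V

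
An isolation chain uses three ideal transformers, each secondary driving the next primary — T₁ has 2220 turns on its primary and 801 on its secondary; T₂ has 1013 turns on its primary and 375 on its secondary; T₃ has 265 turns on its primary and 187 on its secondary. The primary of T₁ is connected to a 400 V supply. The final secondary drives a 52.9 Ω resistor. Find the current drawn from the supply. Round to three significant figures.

After T₁: V = 400.00 × 801/2220 = 144.32 V.
After T₂: V = 144.32 × 375/1013 = 53.427 V.
After T₃: V = 53.427 × 187/265 = 37.701 V.
I_load = 37.701/52.9 = 0.71269 A, so P_out = 37.701 × 0.71269 = 26.869 W.
All ideal ⇒ P_in = P_out, so I_supply = 26.869/400 = 0.0672 A.

I_supply ≈ 0.0672 A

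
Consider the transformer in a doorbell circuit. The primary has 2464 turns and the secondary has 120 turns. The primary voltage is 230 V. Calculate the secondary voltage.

V_s ≈ 11.2 V

V_s/V_p = N_s/N_p, so V_s = 230 × 120/2464 = 11.2 V.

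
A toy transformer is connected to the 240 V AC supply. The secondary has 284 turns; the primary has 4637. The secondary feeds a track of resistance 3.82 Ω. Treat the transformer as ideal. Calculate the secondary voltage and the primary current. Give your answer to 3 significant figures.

V_s = V_p × N_s/N_p = 240 × 284/4637 = 14.699 V.
I_s = V_s/R = 14.699/3.82 = 3.8479 A.
I_p = I_s × N_s/N_p = 3.8479 × 284/4637 = 0.236 A.

V_s ≈ 14.7 V, I_p ≈ 0.236 A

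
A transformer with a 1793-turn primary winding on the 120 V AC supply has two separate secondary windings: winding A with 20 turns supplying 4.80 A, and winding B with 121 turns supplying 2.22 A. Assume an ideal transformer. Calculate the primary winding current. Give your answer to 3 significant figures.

I_p ≈ 0.203 A

V_A = 120 × 20/1793 = 1.3385 V; V_B = 120 × 121/1793 = 8.0982 V.
P_out = V_A I_A + V_B I_B = 1.3385×4.80 + 8.0982×2.22 = 6.4250 + 17.978 = 24.403 W.
Ideal ⇒ P_in = P_out, so I_p = P_out/V_p = 24.403/120 = 0.203 A.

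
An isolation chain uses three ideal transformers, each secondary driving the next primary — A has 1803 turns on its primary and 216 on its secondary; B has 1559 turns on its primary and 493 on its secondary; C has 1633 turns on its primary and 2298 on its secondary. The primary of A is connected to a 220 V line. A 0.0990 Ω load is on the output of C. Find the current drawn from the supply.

Secondary of A: V = 220.00 × 216/1803 = 26.356 V.
Secondary of B: V = 26.356 × 493/1559 = 8.3345 V.
Secondary of C: V = 8.3345 × 2298/1633 = 11.729 V.
I_load = 11.729/0.0990 = 118.47 A, so P_out = 11.729 × 118.47 = 1389.5 W.
All ideal ⇒ P_in = P_out, so I_supply = 1389.5/220 = 6.32 A.

I_supply ≈ 6.32 A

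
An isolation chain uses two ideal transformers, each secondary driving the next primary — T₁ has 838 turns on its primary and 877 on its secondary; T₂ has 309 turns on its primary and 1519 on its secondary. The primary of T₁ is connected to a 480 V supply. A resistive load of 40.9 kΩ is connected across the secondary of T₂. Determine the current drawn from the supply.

I_supply ≈ 0.311 A

After T₁: V = 480.00 × 877/838 = 502.34 V.
After T₂: V = 502.34 × 1519/309 = 2469.4 V.
I_load = 2469.4/40900 = 0.060377 A, so P_out = 2469.4 × 0.060377 = 149.10 W.
All ideal ⇒ P_in = P_out, so I_supply = 149.10/480 = 0.311 A.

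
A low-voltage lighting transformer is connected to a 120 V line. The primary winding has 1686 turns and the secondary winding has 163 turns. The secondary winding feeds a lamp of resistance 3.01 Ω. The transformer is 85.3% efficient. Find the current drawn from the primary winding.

I_p ≈ 0.437 A

V_s = 120 × 163/1686 = 11.601 V.
I_s = V_s/R = 11.601/3.01 = 3.8543 A.
P_out = V_s I_s = 11.601 × 3.8543 = 44.715 W.
P_in = P_out/η = 44.715/0.853 = 52.421 W.
I_p = P_in/V_p = 52.421/120 = 0.437 A.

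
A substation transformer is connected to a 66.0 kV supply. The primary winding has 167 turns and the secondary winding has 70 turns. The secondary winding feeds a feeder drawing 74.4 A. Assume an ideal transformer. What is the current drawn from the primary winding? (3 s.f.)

For an ideal transformer I_p N_p = I_s N_s, so I_p = 74.4 × 70/167 = 31.2 A.

I_p ≈ 31.2 A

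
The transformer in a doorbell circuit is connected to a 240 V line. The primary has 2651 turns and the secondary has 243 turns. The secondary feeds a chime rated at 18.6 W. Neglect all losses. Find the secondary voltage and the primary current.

V_s ≈ 22.0 V, I_p ≈ 0.0775 A

V_s = V_p × N_s/N_p = 240 × 243/2651 = 21.999 V.
I_s = P/V_s = 18.6/21.999 = 0.84548 A.
I_p = I_s × N_s/N_p = 0.84548 × 243/2651 = 0.0775 A.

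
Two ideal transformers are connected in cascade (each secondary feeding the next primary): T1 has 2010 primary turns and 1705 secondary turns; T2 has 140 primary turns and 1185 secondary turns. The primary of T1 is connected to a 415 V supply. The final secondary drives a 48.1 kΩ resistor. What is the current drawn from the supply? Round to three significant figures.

I_supply ≈ 0.445 A

After T1: V = 415.00 × 1705/2010 = 352.03 V.
After T2: V = 352.03 × 1185/140 = 2979.7 V.
I_load = 2979.7/48100 = 0.061947 A, so P_out = 2979.7 × 0.061947 = 184.58 W.
All ideal ⇒ P_in = P_out, so I_supply = 184.58/415 = 0.445 A.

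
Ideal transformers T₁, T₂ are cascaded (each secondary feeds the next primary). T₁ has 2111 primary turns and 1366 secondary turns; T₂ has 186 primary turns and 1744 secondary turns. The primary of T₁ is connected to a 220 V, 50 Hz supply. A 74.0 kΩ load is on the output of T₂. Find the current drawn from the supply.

Secondary of T₁: V = 220.00 × 1366/2111 = 142.36 V.
Secondary of T₂: V = 142.36 × 1744/186 = 1334.8 V.
I_load = 1334.8/74000 = 0.018038 A, so P_out = 1334.8 × 0.018038 = 24.077 W.
All ideal ⇒ P_in = P_out, so I_supply = 24.077/220 = 0.109 A.

I_supply ≈ 0.109 A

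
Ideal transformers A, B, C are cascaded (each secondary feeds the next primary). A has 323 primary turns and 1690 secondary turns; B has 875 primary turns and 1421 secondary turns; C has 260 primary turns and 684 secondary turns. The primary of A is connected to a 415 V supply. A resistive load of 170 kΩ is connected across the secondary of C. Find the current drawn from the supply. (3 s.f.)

I_supply ≈ 1.22 A

After A: V = 415.00 × 1690/323 = 2171.4 V.
After B: V = 2171.4 × 1421/875 = 3526.3 V.
After C: V = 3526.3 × 684/260 = 9276.9 V.
I_load = 9276.9/170000 = 0.054570 A, so P_out = 9276.9 × 0.054570 = 506.24 W.
All ideal ⇒ P_in = P_out, so I_supply = 506.24/415 = 1.22 A.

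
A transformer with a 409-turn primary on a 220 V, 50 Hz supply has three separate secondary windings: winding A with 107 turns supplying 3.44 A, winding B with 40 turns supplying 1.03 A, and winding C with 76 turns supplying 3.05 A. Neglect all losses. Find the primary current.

V_A = 220 × 107/409 = 57.555 V; V_B = 220 × 40/409 = 21.516 V; V_C = 220 × 76/409 = 40.880 V.
P_out = V_A I_A + V_B I_B + V_C I_C = 57.555×3.44 + 21.516×1.03 + 40.880×3.05 = 197.99 + 22.161 + 124.68 = 344.84 W.
Ideal ⇒ P_in = P_out, so I_p = P_out/V_p = 344.84/220 = 1.57 A.

I_p ≈ 1.57 A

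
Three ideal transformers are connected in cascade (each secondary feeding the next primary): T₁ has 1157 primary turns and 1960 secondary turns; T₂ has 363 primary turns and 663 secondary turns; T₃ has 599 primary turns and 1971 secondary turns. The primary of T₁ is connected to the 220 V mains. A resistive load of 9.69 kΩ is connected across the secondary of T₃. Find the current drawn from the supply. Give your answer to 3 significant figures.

I_supply ≈ 2.35 A

Secondary of T₁: V = 220.00 × 1960/1157 = 372.69 V.
Secondary of T₂: V = 372.69 × 663/363 = 680.69 V.
Secondary of T₃: V = 680.69 × 1971/599 = 2239.8 V.
I_load = 2239.8/9690 = 0.23115 A, so P_out = 2239.8 × 0.23115 = 517.73 W.
All ideal ⇒ P_in = P_out, so I_supply = 517.73/220 = 2.35 A.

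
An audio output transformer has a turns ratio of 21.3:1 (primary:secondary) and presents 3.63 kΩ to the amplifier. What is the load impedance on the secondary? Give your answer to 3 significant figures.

Z_s = Z_p/(N_p/N_s)² = 3630/21.3² = 8.00 Ω.

Z_s ≈ 8.00 Ω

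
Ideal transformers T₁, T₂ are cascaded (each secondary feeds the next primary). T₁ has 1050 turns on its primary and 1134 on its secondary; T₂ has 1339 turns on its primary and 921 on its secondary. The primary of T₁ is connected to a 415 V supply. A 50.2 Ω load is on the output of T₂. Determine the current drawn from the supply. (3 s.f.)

Secondary of T₁: V = 415.00 × 1134/1050 = 448.20 V.
Secondary of T₂: V = 448.20 × 921/1339 = 308.28 V.
I_load = 308.28/50.2 = 6.1411 A, so P_out = 308.28 × 6.1411 = 1893.2 W.
All ideal ⇒ P_in = P_out, so I_supply = 1893.2/415 = 4.56 A.

I_supply ≈ 4.56 A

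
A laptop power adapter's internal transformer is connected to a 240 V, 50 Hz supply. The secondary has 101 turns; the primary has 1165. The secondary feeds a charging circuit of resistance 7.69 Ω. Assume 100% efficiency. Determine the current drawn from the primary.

V_s = V_p × N_s/N_p = 240 × 101/1165 = 20.807 V.
I_s = V_s/R = 20.807/7.69 = 2.7057 A.
For an ideal transformer I_p N_p = I_s N_s, so I_p = 2.7057 × 101/1165 = 0.235 A.

I_p ≈ 0.235 A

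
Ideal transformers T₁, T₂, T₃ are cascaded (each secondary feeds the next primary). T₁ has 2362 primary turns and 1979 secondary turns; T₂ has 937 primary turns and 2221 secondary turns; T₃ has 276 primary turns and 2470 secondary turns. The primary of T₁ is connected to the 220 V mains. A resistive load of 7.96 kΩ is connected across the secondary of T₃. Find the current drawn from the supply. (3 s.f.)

I_supply ≈ 8.73 A

After T₁: V = 220.00 × 1979/2362 = 184.33 V.
After T₂: V = 184.33 × 2221/937 = 436.92 V.
After T₃: V = 436.92 × 2470/276 = 3910.1 V.
I_load = 3910.1/7960 = 0.49122 A, so P_out = 3910.1 × 0.49122 = 1920.7 W.
All ideal ⇒ P_in = P_out, so I_supply = 1920.7/220 = 8.73 A.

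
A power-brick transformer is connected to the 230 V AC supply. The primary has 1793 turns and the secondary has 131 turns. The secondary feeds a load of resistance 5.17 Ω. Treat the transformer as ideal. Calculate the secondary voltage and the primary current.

V_s ≈ 16.8 V, I_p ≈ 0.237 A

V_s = V_p × N_s/N_p = 230 × 131/1793 = 16.804 V.
I_s = V_s/R = 16.804/5.17 = 3.2503 A.
I_p = I_s × N_s/N_p = 3.2503 × 131/1793 = 0.237 A.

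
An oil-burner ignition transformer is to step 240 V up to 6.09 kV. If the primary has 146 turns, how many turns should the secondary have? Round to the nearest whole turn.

N_s/N_p = V_s/V_p, so N_s = 146 × 6090/240 = 3704.8 ≈ 3705 turns.

N_s = 3705 turns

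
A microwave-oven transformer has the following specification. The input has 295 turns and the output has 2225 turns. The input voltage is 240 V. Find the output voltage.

V_out ≈ 1810 V

V_out/V_in = N_out/N_in, so V_out = 240 × 2225/295 = 1810 V.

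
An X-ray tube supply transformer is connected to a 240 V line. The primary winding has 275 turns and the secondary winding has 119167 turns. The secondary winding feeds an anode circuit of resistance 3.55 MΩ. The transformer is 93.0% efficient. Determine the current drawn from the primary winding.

V_s = 240 × 119167/275 = 104000 V.
I_s = V_s/R = 104000/(3.55×10^6) = 0.029296 A.
P_out = V_s I_s = 104000 × 0.029296 = 3046.8 W.
P_in = P_out/η = 3046.8/0.930 = 3276.1 W.
I_p = P_in/V_p = 3276.1/240 = 13.7 A.

I_p ≈ 13.7 A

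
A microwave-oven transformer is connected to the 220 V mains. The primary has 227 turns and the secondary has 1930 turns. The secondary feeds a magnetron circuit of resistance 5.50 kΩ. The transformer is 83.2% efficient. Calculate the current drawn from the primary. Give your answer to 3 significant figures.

I_p ≈ 3.48 A

V_s = 220 × 1930/227 = 1870.5 V.
I_s = V_s/R = 1870.5/5500 = 0.34009 A.
P_out = V_s I_s = 1870.5 × 0.34009 = 636.13 W.
P_in = P_out/η = 636.13/0.832 = 764.58 W.
I_p = P_in/V_p = 764.58/220 = 3.48 A.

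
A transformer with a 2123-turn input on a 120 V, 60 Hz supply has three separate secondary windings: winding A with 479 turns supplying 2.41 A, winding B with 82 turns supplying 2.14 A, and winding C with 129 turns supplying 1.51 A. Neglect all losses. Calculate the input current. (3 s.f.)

V_A = 120 × 479/2123 = 27.075 V; V_B = 120 × 82/2123 = 4.6350 V; V_C = 120 × 129/2123 = 7.2916 V.
P_out = V_A I_A + V_B I_B + V_C I_C = 27.075×2.41 + 4.6350×2.14 + 7.2916×1.51 = 65.250 + 9.9188 + 11.010 = 86.180 W.
Ideal ⇒ P_in = P_out, so I_in = P_out/V_in = 86.180/120 = 0.718 A.

I_in ≈ 0.718 A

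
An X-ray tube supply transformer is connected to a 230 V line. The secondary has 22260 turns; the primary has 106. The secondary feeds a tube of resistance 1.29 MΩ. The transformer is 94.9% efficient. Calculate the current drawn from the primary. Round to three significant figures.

V_s = 230 × 22260/106 = 48300 V.
I_s = V_s/R = 48300/(1.29×10^6) = 0.037442 A.
P_out = V_s I_s = 48300 × 0.037442 = 1808.4 W.
P_in = P_out/η = 1808.4/0.949 = 1905.6 W.
I_p = P_in/V_p = 1905.6/230 = 8.29 A.

I_p ≈ 8.29 A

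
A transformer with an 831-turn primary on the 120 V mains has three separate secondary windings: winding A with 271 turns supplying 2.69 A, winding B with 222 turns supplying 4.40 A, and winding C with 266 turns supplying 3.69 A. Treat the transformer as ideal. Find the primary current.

V_A = 120 × 271/831 = 39.134 V; V_B = 120 × 222/831 = 32.058 V; V_C = 120 × 266/831 = 38.412 V.
P_out = V_A I_A + V_B I_B + V_C I_C = 39.134×2.69 + 32.058×4.40 + 38.412×3.69 = 105.27 + 141.05 + 141.74 = 388.06 W.
Ideal ⇒ P_in = P_out, so I_p = P_out/V_p = 388.06/120 = 3.23 A.

I_p ≈ 3.23 A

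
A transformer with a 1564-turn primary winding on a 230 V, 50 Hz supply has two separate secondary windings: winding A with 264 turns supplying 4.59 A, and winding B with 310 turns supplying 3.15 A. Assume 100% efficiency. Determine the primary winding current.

V_A = 230 × 264/1564 = 38.824 V; V_B = 230 × 310/1564 = 45.588 V.
P_out = V_A I_A + V_B I_B = 38.824×4.59 + 45.588×3.15 = 178.20 + 143.60 = 321.80 W.
Ideal ⇒ P_in = P_out, so I_p = P_out/V_p = 321.80/230 = 1.40 A.

I_p ≈ 1.40 A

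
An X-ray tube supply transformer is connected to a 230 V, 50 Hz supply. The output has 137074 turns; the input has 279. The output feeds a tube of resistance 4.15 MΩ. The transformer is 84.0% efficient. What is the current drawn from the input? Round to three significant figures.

V_out = 230 × 137074/279 = 113000 V.
I_out = V_out/R = 113000/(4.15×10^6) = 0.027229 A.
P_out = V_out I_out = 113000 × 0.027229 = 3076.9 W.
P_in = P_out/η = 3076.9/0.840 = 3662.9 W.
I_in = P_in/V_in = 3662.9/230 = 15.9 A.

I_in ≈ 15.9 A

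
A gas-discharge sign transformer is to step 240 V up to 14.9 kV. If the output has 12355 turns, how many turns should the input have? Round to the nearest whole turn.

N_in = 199 turns

N_in/N_out = V_in/V_out, so N_in = 12355 × 240/14900 = 199.0 ≈ 199 turns.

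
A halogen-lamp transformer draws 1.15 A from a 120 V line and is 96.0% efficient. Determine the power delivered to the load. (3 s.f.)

P_out ≈ 132 W

P_in = V_p I_p = 120 × 1.15 = 138.00 W.
P_out = η P_in = 0.960 × 138.00 = 132 W.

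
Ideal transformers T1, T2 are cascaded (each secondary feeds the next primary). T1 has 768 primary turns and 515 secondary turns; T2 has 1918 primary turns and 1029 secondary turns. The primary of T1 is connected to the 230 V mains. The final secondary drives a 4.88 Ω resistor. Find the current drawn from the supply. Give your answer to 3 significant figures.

After T1: V = 230.00 × 515/768 = 154.23 V.
After T2: V = 154.23 × 1029/1918 = 82.745 V.
I_load = 82.745/4.88 = 16.956 A, so P_out = 82.745 × 16.956 = 1403.0 W.
All ideal ⇒ P_in = P_out, so I_supply = 1403.0/230 = 6.10 A.

I_supply ≈ 6.10 A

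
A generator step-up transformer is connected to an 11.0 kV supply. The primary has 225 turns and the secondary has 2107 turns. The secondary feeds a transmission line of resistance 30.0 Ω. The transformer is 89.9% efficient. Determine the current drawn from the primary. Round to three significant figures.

I_p ≈ 35800 A

V_s = 11000 × 2107/225 = 103010 V.
I_s = V_s/R = 103010/30.0 = 3433.6 A.
P_out = V_s I_s = 103010 × 3433.6 = 3.5369×10^8 W.
P_in = P_out/η = 3.5369×10^8/0.899 = 3.9343×10^8 W.
I_p = P_in/V_p = 3.9343×10^8/11000 = 35800 A.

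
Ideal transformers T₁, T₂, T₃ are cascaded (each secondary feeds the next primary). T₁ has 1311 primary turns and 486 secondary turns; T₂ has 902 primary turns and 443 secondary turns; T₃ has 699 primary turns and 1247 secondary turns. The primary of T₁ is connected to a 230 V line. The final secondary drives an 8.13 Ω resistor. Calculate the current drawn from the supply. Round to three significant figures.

I_supply ≈ 2.98 A

After T₁: V = 230.00 × 486/1311 = 85.263 V.
After T₂: V = 85.263 × 443/902 = 41.875 V.
After T₃: V = 41.875 × 1247/699 = 74.705 V.
I_load = 74.705/8.13 = 9.1888 A, so P_out = 74.705 × 9.1888 = 686.44 W.
All ideal ⇒ P_in = P_out, so I_supply = 686.44/230 = 2.98 A.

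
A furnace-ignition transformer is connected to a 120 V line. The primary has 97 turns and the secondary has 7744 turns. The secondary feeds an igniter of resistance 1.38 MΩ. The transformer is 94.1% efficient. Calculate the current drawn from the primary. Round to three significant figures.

I_p ≈ 0.589 A

V_s = 120 × 7744/97 = 9580.2 V.
I_s = V_s/R = 9580.2/(1.38×10^6) = 0.0069422 A.
P_out = V_s I_s = 9580.2 × 0.0069422 = 66.508 W.
P_in = P_out/η = 66.508/0.941 = 70.677 W.
I_p = P_in/V_p = 70.677/120 = 0.589 A.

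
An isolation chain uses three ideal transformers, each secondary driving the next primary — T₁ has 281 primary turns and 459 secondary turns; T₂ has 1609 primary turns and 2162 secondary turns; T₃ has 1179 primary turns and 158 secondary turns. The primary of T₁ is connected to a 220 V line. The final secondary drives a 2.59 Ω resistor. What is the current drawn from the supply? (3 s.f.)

Secondary of T₁: V = 220.00 × 459/281 = 359.36 V.
Secondary of T₂: V = 359.36 × 2162/1609 = 482.87 V.
Secondary of T₃: V = 482.87 × 158/1179 = 64.710 V.
I_load = 64.710/2.59 = 24.985 A, so P_out = 64.710 × 24.985 = 1616.8 W.
All ideal ⇒ P_in = P_out, so I_supply = 1616.8/220 = 7.35 A.

I_supply ≈ 7.35 A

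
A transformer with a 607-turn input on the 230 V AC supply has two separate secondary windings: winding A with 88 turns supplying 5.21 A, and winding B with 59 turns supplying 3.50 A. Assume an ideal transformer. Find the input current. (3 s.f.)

I_in ≈ 1.10 A

V_A = 230 × 88/607 = 33.344 V; V_B = 230 × 59/607 = 22.356 V.
P_out = V_A I_A + V_B I_B = 33.344×5.21 + 22.356×3.50 = 173.72 + 78.245 = 251.97 W.
Ideal ⇒ P_in = P_out, so I_in = P_out/V_in = 251.97/230 = 1.10 A.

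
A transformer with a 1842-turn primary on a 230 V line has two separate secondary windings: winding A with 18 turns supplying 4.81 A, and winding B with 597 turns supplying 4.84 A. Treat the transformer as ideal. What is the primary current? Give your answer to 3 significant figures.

V_A = 230 × 18/1842 = 2.2476 V; V_B = 230 × 597/1842 = 74.544 V.
P_out = V_A I_A + V_B I_B = 2.2476×4.81 + 74.544×4.84 = 10.811 + 360.79 = 371.60 W.
Ideal ⇒ P_in = P_out, so I_p = P_out/V_p = 371.60/230 = 1.62 A.

I_p ≈ 1.62 A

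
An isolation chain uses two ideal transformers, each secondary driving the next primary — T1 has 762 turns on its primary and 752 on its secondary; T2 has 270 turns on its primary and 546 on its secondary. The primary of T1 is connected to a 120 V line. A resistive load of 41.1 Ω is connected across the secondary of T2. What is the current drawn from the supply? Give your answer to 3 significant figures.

After T1: V = 120.00 × 752/762 = 118.43 V.
After T2: V = 118.43 × 546/270 = 239.48 V.
I_load = 239.48/41.1 = 5.8268 A, so P_out = 239.48 × 5.8268 = 1395.4 W.
All ideal ⇒ P_in = P_out, so I_supply = 1395.4/120 = 11.6 A.

I_supply ≈ 11.6 A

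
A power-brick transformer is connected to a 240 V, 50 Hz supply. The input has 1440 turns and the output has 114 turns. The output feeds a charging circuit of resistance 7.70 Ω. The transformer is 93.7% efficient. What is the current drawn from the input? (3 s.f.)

I_in ≈ 0.208 A

V_out = 240 × 114/1440 = 19.000 V.
I_out = V_out/R = 19.000/7.70 = 2.4675 A.
P_out = V_out I_out = 19.000 × 2.4675 = 46.883 W.
P_in = P_out/η = 46.883/0.937 = 50.035 W.
I_in = P_in/V_in = 50.035/240 = 0.208 A.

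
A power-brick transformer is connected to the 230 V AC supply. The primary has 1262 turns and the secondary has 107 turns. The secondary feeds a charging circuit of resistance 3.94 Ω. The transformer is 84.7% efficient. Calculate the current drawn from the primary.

I_p ≈ 0.495 A

V_s = 230 × 107/1262 = 19.501 V.
I_s = V_s/R = 19.501/3.94 = 4.9494 A.
P_out = V_s I_s = 19.501 × 4.9494 = 96.518 W.
P_in = P_out/η = 96.518/0.847 = 113.95 W.
I_p = P_in/V_p = 113.95/230 = 0.495 A.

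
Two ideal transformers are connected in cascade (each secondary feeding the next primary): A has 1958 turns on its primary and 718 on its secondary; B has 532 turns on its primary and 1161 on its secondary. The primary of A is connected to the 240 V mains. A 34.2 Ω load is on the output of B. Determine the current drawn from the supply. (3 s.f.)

I_supply ≈ 4.49 A

Secondary of A: V = 240.00 × 718/1958 = 88.008 V.
Secondary of B: V = 88.008 × 1161/532 = 192.06 V.
I_load = 192.06/34.2 = 5.6159 A, so P_out = 192.06 × 5.6159 = 1078.6 W.
All ideal ⇒ P_in = P_out, so I_supply = 1078.6/240 = 4.49 A.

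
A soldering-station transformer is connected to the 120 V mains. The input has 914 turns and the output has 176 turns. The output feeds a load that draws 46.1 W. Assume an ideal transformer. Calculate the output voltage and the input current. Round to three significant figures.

V_out = V_in × N_out/N_in = 120 × 176/914 = 23.107 V.
I_out = P/V_out = 46.1/23.107 = 1.9950 A.
I_in = I_out × N_out/N_in = 1.9950 × 176/914 = 0.384 A.

V_out ≈ 23.1 V, I_in ≈ 0.384 A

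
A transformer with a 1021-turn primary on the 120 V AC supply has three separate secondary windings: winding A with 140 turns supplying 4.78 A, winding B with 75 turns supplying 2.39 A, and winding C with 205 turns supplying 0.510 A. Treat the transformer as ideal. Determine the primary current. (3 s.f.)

I_p ≈ 0.933 A

V_A = 120 × 140/1021 = 16.454 V; V_B = 120 × 75/1021 = 8.8149 V; V_C = 120 × 205/1021 = 24.094 V.
P_out = V_A I_A + V_B I_B + V_C I_C = 16.454×4.78 + 8.8149×2.39 + 24.094×0.510 = 78.652 + 21.068 + 12.288 = 112.01 W.
Ideal ⇒ P_in = P_out, so I_p = P_out/V_p = 112.01/120 = 0.933 A.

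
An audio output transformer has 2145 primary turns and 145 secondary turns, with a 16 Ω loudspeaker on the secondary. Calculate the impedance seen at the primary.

Z_p = (N_p/N_s)² × Z_s = (2145/145)² × 16 = 3500 Ω.

Z_p ≈ 3500 Ω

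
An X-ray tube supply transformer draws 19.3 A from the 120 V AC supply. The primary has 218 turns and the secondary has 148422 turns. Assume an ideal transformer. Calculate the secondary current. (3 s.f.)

I_s ≈ 0.0283 A

I_s/I_p = N_p/N_s, so I_s = 19.3 × 218/148422 = 0.0283 A.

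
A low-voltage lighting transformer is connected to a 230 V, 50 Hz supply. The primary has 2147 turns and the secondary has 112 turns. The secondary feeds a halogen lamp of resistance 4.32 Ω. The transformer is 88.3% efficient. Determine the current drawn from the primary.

V_s = 230 × 112/2147 = 11.998 V.
I_s = V_s/R = 11.998/4.32 = 2.7773 A.
P_out = V_s I_s = 11.998 × 2.7773 = 33.323 W.
P_in = P_out/η = 33.323/0.883 = 37.738 W.
I_p = P_in/V_p = 37.738/230 = 0.164 A.

I_p ≈ 0.164 A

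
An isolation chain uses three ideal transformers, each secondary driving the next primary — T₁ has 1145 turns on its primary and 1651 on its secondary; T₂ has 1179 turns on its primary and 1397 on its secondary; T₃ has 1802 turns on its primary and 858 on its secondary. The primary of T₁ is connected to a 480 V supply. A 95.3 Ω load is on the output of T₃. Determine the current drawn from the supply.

After T₁: V = 480.00 × 1651/1145 = 692.12 V.
After T₂: V = 692.12 × 1397/1179 = 820.10 V.
After T₃: V = 820.10 × 858/1802 = 390.48 V.
I_load = 390.48/95.3 = 4.0974 A, so P_out = 390.48 × 4.0974 = 1599.9 W.
All ideal ⇒ P_in = P_out, so I_supply = 1599.9/480 = 3.33 A.

I_supply ≈ 3.33 A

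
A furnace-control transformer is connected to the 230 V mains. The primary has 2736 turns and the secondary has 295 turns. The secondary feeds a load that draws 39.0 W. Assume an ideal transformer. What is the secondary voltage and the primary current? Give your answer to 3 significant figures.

V_s ≈ 24.8 V, I_p ≈ 0.170 A

V_s = V_p × N_s/N_p = 230 × 295/2736 = 24.799 V.
I_s = P/V_s = 39.0/24.799 = 1.5726 A.
I_p = I_s × N_s/N_p = 1.5726 × 295/2736 = 0.170 A.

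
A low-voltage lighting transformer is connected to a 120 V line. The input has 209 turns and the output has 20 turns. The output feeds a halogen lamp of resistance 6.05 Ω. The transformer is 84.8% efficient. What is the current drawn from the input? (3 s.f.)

I_in ≈ 0.214 A

V_out = 120 × 20/209 = 11.483 V.
I_out = V_out/R = 11.483/6.05 = 1.8981 A.
P_out = V_out I_out = 11.483 × 1.8981 = 21.796 W.
P_in = P_out/η = 21.796/0.848 = 25.703 W.
I_in = P_in/V_in = 25.703/120 = 0.214 A.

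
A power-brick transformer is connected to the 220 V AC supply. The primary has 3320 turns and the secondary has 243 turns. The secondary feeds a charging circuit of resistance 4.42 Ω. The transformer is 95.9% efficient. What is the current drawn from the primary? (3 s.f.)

I_p ≈ 0.278 A

V_s = 220 × 243/3320 = 16.102 V.
I_s = V_s/R = 16.102/4.42 = 3.6431 A.
P_out = V_s I_s = 16.102 × 3.6431 = 58.662 W.
P_in = P_out/η = 58.662/0.959 = 61.170 W.
I_p = P_in/V_p = 61.170/220 = 0.278 A.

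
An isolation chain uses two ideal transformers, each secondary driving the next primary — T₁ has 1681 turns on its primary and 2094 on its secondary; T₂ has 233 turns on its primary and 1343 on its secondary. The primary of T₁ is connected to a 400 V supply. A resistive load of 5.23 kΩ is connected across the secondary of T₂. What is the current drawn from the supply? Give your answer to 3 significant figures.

I_supply ≈ 3.94 A

After T₁: V = 400.00 × 2094/1681 = 498.27 V.
After T₂: V = 498.27 × 1343/233 = 2872.0 V.
I_load = 2872.0/5230 = 0.54915 A, so P_out = 2872.0 × 0.54915 = 1577.2 W.
All ideal ⇒ P_in = P_out, so I_supply = 1577.2/400 = 3.94 A.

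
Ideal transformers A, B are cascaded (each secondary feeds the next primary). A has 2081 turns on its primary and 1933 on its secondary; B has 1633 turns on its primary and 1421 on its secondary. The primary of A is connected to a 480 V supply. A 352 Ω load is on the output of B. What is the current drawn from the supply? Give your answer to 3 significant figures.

I_supply ≈ 0.891 A

Secondary of A: V = 480.00 × 1933/2081 = 445.86 V.
Secondary of B: V = 445.86 × 1421/1633 = 387.98 V.
I_load = 387.98/352 = 1.1022 A, so P_out = 387.98 × 1.1022 = 427.64 W.
All ideal ⇒ P_in = P_out, so I_supply = 427.64/480 = 0.891 A.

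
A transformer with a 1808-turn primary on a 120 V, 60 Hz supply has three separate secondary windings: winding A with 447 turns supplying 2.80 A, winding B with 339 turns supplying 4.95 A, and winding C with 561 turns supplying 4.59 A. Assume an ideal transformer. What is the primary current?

I_p ≈ 3.04 A

V_A = 120 × 447/1808 = 29.668 V; V_B = 120 × 339/1808 = 22.500 V; V_C = 120 × 561/1808 = 37.235 V.
P_out = V_A I_A + V_B I_B + V_C I_C = 29.668×2.80 + 22.500×4.95 + 37.235×4.59 = 83.071 + 111.38 + 170.91 = 365.35 W.
Ideal ⇒ P_in = P_out, so I_p = P_out/V_p = 365.35/120 = 3.04 A.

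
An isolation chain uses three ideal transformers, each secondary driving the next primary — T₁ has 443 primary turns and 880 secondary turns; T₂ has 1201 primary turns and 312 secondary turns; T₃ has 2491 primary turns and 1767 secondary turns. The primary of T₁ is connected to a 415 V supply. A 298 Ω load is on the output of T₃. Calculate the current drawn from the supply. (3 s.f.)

After T₁: V = 415.00 × 880/443 = 824.38 V.
After T₂: V = 824.38 × 312/1201 = 214.16 V.
After T₃: V = 214.16 × 1767/2491 = 151.92 V.
I_load = 151.92/298 = 0.50978 A, so P_out = 151.92 × 0.50978 = 77.444 W.
All ideal ⇒ P_in = P_out, so I_supply = 77.444/415 = 0.187 A.

I_supply ≈ 0.187 A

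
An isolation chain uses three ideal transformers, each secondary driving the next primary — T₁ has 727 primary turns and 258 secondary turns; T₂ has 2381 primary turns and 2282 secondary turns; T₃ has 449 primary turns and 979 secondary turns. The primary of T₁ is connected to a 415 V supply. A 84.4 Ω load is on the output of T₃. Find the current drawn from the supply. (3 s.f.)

I_supply ≈ 2.70 A

After T₁: V = 415.00 × 258/727 = 147.28 V.
After T₂: V = 147.28 × 2282/2381 = 141.15 V.
After T₃: V = 141.15 × 979/449 = 307.77 V.
I_load = 307.77/84.4 = 3.6466 A, so P_out = 307.77 × 3.6466 = 1122.3 W.
All ideal ⇒ P_in = P_out, so I_supply = 1122.3/415 = 2.70 A.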